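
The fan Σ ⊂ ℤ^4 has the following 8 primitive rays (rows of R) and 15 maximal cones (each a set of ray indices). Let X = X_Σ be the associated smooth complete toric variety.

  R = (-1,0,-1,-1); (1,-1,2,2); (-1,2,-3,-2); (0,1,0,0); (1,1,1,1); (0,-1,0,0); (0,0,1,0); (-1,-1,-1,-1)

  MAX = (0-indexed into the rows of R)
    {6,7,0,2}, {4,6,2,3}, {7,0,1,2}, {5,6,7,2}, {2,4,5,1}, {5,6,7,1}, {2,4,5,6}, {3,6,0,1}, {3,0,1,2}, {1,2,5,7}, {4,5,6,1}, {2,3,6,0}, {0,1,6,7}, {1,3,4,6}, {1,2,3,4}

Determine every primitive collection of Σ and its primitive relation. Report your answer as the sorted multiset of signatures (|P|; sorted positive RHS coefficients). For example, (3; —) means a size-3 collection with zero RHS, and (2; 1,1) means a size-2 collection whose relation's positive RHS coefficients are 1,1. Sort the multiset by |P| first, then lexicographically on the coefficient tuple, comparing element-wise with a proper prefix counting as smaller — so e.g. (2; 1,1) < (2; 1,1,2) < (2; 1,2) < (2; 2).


|primitive collections| = 6. Relations:

  • {3,5}:  v_{3} + v_{5} = 0 — sig = (2; —)
  • {4,7}:  v_{4} + v_{7} = 0 — sig = (2; —)
  • {0,4}:  v_{0} + v_{4} = v_{3} — sig = (2; 1)
  • {0,5}:  v_{0} + v_{5} = v_{7} — sig = (2; 1)
  • {3,7}:  v_{3} + v_{7} = v_{0} — sig = (2; 1)
  • {1,2,6}:  v_{1} + v_{2} + v_{6} = v_{3} — sig = (3; 1)

Hence PRS(X_Σ) =
    (2; —)
    (2; —)
    (2; 1)
    (2; 1)
    (2; 1)
    (3; 1)


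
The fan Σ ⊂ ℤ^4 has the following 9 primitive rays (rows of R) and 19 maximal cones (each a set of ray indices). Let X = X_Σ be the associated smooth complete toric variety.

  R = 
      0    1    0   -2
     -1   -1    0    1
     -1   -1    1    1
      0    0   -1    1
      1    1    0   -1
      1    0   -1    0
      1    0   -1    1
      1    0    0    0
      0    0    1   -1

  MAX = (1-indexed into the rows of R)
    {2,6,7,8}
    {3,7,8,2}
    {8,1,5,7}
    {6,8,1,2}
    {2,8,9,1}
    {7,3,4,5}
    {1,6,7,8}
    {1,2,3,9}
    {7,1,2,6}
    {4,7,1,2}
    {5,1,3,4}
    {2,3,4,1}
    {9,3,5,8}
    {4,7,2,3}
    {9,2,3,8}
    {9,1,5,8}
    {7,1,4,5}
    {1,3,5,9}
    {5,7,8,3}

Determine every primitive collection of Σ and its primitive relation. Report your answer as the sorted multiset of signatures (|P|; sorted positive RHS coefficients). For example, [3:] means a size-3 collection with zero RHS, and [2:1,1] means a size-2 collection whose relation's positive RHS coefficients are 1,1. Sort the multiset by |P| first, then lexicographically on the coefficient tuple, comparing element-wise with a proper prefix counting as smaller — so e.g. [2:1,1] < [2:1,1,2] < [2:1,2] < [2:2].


Δ(Σ) — 9 vertices, 11 min non-faces:

  P={2,5}:  v_{2} + v_{5} = 0  ⇒ sig = [2:]
  P={4,9}:  v_{4} + v_{9} = 0  ⇒ sig = [2:]
  P={4,8}:  v_{4} + v_{8} = v_{7}  ⇒ sig = [2:1]
  P={7,9}:  v_{7} + v_{9} = v_{8}  ⇒ sig = [2:1]
  P={3,6}:  v_{3} + v_{6} = v_{2} + v_{8}  ⇒ sig = [2:1,1]
  P={5,6}:  v_{5} + v_{6} = v_{1} + v_{7} + v_{8}  ⇒ sig = [2:1,1,1]
  P={4,6}:  v_{4} + v_{6} = v_{1} + v_{2} + 2·v_{7}  ⇒ sig = [2:1,1,2]
  P={6,9}:  v_{6} + v_{9} = v_{1} + v_{2} + 2·v_{8}  ⇒ sig = [2:1,1,2]
  P={1,3,7}:  v_{1} + v_{3} + v_{7} = 0  ⇒ sig = [3:]
  P={1,3,8}:  v_{1} + v_{3} + v_{8} = v_{9}  ⇒ sig = [3:1]
  P={1,2,7,8}:  v_{1} + v_{2} + v_{7} + v_{8} = v_{6}  ⇒ sig = [4:1]

Signatures (|P|; sorted positive RHS coefficients), sorted:
{ [2:] ×2,  [2:1] ×2,  [2:1,1],  [2:1,1,1],  [2:1,1,2] ×2,  [3:],  [3:1],  [4:1] }


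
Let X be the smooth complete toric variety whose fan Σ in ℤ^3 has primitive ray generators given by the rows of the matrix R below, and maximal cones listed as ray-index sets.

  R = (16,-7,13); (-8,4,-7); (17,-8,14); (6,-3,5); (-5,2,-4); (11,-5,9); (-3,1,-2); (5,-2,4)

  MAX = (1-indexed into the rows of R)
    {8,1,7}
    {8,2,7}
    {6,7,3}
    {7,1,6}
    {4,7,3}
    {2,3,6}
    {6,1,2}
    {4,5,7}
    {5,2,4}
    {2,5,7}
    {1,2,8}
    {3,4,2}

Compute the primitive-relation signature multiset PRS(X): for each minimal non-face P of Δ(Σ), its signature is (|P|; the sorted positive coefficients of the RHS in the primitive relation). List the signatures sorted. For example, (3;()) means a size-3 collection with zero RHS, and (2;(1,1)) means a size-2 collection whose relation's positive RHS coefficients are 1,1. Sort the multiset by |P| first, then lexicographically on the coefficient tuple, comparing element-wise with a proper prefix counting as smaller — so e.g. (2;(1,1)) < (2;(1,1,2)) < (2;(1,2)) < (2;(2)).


Δ(Σ) — 8 vertices, 14 min non-faces:

  • {5,8}:  v_{5} + v_{8} = 0  →  sig = (2;())
  • {1,5}:  v_{1} + v_{5} = v_{6}  →  sig = (2;(1))
  • {4,6}:  v_{4} + v_{6} = v_{3}  →  sig = (2;(1))
  • {4,8}:  v_{4} + v_{8} = v_{6}  →  sig = (2;(1))
  • {5,6}:  v_{5} + v_{6} = v_{4}  →  sig = (2;(1))
  • {6,8}:  v_{6} + v_{8} = v_{1}  →  sig = (2;(1))
  • {1,4}:  v_{1} + v_{4} = 2·v_{6}  →  sig = (2;(2))
  • {3,5}:  v_{3} + v_{5} = 2·v_{4}  →  sig = (2;(2))
  • {3,8}:  v_{3} + v_{8} = 2·v_{6}  →  sig = (2;(2))
  • {1,3}:  v_{1} + v_{3} = 3·v_{6}  →  sig = (2;(3))
  • {2,6,7}:  v_{2} + v_{6} + v_{7} = 0  →  sig = (3;())
  • {1,2,7}:  v_{1} + v_{2} + v_{7} = v_{8}  →  sig = (3;(1))
  • {2,3,7}:  v_{2} + v_{3} + v_{7} = v_{4}  →  sig = (3;(1))
  • {2,4,7}:  v_{2} + v_{4} + v_{7} = v_{5}  →  sig = (3;(1))

so the primitive-relation signature multiset is
{ (2;()),  (2;(1)) ×5,  (2;(2)) ×3,  (2;(3)),  (3;()),  (3;(1)) ×3 }


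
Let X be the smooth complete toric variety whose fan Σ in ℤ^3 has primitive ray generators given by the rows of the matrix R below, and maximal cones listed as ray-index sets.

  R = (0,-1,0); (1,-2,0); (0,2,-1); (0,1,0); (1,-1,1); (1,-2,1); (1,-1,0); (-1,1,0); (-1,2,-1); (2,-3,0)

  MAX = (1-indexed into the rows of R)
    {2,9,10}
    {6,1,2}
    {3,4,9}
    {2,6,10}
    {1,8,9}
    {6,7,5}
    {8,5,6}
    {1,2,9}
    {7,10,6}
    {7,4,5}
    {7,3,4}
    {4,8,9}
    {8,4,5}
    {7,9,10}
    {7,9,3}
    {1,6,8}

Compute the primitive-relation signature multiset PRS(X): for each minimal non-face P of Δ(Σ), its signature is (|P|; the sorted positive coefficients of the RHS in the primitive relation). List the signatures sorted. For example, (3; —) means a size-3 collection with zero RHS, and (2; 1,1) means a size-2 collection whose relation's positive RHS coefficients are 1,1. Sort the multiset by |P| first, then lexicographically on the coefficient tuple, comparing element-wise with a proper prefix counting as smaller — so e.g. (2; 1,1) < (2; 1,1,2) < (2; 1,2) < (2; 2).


Primitive collections (22):

  P = {1,4}:  v_{1} + v_{4} = 0  →  sig = (2; —)
  P = {6,9}:  v_{6} + v_{9} = 0  →  sig = (2; —)
  P = {7,8}:  v_{7} + v_{8} = 0  →  sig = (2; —)
  P = {1,5}:  v_{1} + v_{5} = v_{6}  →  sig = (2; 1)
  P = {1,7}:  v_{1} + v_{7} = v_{2}  →  sig = (2; 1)
  P = {2,4}:  v_{2} + v_{4} = v_{7}  →  sig = (2; 1)
  P = {2,7}:  v_{2} + v_{7} = v_{10}  →  sig = (2; 1)
  P = {2,8}:  v_{2} + v_{8} = v_{1}  →  sig = (2; 1)
  P = {4,6}:  v_{4} + v_{6} = v_{5}  →  sig = (2; 1)
  P = {5,9}:  v_{5} + v_{9} = v_{4}  →  sig = (2; 1)
  P = {8,10}:  v_{8} + v_{10} = v_{2}  →  sig = (2; 1)
  P = {1,3}:  v_{1} + v_{3} = v_{7} + v_{9}  →  sig = (2; 1,1)
  P = {2,5}:  v_{2} + v_{5} = v_{6} + v_{7}  →  sig = (2; 1,1)
  P = {3,6}:  v_{3} + v_{6} = v_{4} + v_{7}  →  sig = (2; 1,1)
  P = {3,8}:  v_{3} + v_{8} = v_{4} + v_{9}  →  sig = (2; 1,1)
  P = {2,3}:  v_{2} + v_{3} = 2·v_{7} + v_{9}  →  sig = (2; 1,2)
  P = {3,5}:  v_{3} + v_{5} = 2·v_{4} + v_{7}  →  sig = (2; 1,2)
  P = {5,10}:  v_{5} + v_{10} = v_{6} + 2·v_{7}  →  sig = (2; 1,2)
  P = {3,10}:  v_{3} + v_{10} = 3·v_{7} + v_{9}  →  sig = (2; 1,3)
  P = {1,10}:  v_{1} + v_{10} = 2·v_{2}  →  sig = (2; 2)
  P = {4,10}:  v_{4} + v_{10} = 2·v_{7}  →  sig = (2; 2)
  P = {4,7,9}:  v_{4} + v_{7} + v_{9} = v_{3}  →  sig = (3; 1)

Hence PRS(X_Σ) =
[(2; —), (2; —), (2; —), (2; 1), (2; 1), (2; 1), (2; 1), (2; 1), (2; 1), (2; 1), (2; 1), (2; 1,1), (2; 1,1), (2; 1,1), (2; 1,1), (2; 1,2), (2; 1,2), (2; 1,2), (2; 1,3), (2; 2), (2; 2), (3; 1)]


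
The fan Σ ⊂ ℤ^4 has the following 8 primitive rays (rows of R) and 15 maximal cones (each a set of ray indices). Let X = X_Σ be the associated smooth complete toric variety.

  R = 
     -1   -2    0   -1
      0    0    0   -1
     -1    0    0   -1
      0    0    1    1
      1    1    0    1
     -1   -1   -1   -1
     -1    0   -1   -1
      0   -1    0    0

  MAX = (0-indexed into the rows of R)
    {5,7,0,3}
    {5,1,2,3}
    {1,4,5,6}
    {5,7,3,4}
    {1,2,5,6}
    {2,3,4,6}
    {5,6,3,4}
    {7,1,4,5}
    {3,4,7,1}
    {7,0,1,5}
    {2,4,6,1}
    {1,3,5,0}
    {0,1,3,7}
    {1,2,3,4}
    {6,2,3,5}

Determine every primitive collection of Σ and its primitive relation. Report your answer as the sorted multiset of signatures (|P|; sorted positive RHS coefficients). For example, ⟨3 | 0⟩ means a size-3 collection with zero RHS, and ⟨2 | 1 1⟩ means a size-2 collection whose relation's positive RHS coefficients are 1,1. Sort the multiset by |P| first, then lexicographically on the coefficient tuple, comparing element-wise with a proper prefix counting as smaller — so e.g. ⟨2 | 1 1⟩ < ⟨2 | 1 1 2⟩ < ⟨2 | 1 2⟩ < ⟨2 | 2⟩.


9 collections generate NE(X_Σ); each relation:

  {0,4}:  v_{0} + v_{4} = v_{7}  →  sig = ⟨2 | 1⟩
  {6,7}:  v_{6} + v_{7} = v_{5}  →  sig = ⟨2 | 1⟩
  {2,7}:  v_{2} + v_{7} = v_{1} + v_{3} + v_{5}  →  sig = ⟨2 | 1 1 1⟩
  {0,6}:  v_{0} + v_{6} = v_{1} + v_{3} + 2·v_{5}  →  sig = ⟨2 | 1 1 2⟩
  {0,2}:  v_{0} + v_{2} = 2·v_{1} + 2·v_{3} + 2·v_{5}  →  sig = ⟨2 | 2 2 2⟩
  {1,3,6}:  v_{1} + v_{3} + v_{6} = v_{2}  →  sig = ⟨3 | 1⟩
  {2,4,5}:  v_{2} + v_{4} + v_{5} = v_{6}  →  sig = ⟨3 | 1⟩
  {1,3,4,5}:  v_{1} + v_{3} + v_{4} + v_{5} = 0  →  sig = ⟨4 | 0⟩
  {1,3,5,7}:  v_{1} + v_{3} + v_{5} + v_{7} = v_{0}  →  sig = ⟨4 | 1⟩

Signatures (|P|; sorted positive RHS coefficients), sorted:
    ⟨2 | 1⟩
    ⟨2 | 1⟩
    ⟨2 | 1 1 1⟩
    ⟨2 | 1 1 2⟩
    ⟨2 | 2 2 2⟩
    ⟨3 | 1⟩
    ⟨3 | 1⟩
    ⟨4 | 0⟩
    ⟨4 | 1⟩


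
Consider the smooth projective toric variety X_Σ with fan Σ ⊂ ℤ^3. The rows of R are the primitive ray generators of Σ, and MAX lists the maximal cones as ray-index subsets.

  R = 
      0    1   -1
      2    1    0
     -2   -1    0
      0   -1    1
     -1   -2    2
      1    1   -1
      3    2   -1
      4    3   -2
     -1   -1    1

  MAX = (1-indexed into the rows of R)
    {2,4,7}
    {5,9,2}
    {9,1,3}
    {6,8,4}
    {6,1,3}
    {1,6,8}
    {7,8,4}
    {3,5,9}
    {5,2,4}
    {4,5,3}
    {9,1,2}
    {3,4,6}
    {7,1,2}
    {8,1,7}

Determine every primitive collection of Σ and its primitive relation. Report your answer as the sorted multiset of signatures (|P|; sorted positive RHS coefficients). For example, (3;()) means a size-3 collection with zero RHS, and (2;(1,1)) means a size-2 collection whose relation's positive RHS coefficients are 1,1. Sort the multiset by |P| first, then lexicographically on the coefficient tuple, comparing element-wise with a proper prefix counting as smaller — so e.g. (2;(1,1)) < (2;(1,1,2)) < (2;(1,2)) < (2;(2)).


15 minimal non-faces of Δ(Σ) (on 9 rays):

  • {1,4}:  v_{1} + v_{4} = 0 — sig = (2;())
  • {2,3}:  v_{2} + v_{3} = 0 — sig = (2;())
  • {6,9}:  v_{6} + v_{9} = 0 — sig = (2;())
  • {1,5}:  v_{1} + v_{5} = v_{9} — sig = (2;(1))
  • {2,6}:  v_{2} + v_{6} = v_{7} — sig = (2;(1))
  • {3,7}:  v_{3} + v_{7} = v_{6} — sig = (2;(1))
  • {4,9}:  v_{4} + v_{9} = v_{5} — sig = (2;(1))
  • {5,6}:  v_{5} + v_{6} = v_{4} — sig = (2;(1))
  • {6,7}:  v_{6} + v_{7} = v_{8} — sig = (2;(1))
  • {7,9}:  v_{7} + v_{9} = v_{2} — sig = (2;(1))
  • {8,9}:  v_{8} + v_{9} = v_{7} — sig = (2;(1))
  • {5,7}:  v_{5} + v_{7} = v_{2} + v_{4} — sig = (2;(1,1))
  • {5,8}:  v_{5} + v_{8} = v_{4} + v_{7} — sig = (2;(1,1))
  • {2,8}:  v_{2} + v_{8} = 2·v_{7} — sig = (2;(2))
  • {3,8}:  v_{3} + v_{8} = 2·v_{6} — sig = (2;(2))

Sorted signature multiset PRS(X):
{ (2;()) ×3,  (2;(1)) ×8,  (2;(1,1)) ×2,  (2;(2)) ×2 }


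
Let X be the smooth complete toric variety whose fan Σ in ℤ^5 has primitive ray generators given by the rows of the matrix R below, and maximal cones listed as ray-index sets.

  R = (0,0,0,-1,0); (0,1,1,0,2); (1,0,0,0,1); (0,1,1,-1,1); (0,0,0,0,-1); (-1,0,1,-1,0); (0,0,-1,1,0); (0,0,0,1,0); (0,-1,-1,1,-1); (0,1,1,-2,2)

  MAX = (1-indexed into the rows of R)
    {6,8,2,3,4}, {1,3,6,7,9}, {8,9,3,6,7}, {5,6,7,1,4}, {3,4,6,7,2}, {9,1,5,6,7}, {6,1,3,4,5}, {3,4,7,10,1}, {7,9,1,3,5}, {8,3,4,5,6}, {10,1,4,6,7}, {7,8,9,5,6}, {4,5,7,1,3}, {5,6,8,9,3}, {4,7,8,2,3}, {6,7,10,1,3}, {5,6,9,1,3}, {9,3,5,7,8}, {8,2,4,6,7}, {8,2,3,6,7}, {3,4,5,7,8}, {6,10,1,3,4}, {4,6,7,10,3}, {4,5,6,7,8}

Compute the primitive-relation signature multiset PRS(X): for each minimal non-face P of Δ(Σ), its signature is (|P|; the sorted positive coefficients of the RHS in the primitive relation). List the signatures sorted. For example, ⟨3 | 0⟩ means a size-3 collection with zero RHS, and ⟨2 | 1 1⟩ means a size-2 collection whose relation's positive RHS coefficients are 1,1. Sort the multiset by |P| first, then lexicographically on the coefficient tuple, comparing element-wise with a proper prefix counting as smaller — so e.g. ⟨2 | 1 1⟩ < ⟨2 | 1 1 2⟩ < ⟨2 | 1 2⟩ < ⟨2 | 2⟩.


Primitive collections (12):

  • {1,8}:  v_{1} + v_{8} = 0  so sig = ⟨2 | 0⟩
  • {4,9}:  v_{4} + v_{9} = 0  so sig = ⟨2 | 0⟩
  • {2,5}:  v_{2} + v_{5} = v_{4} + v_{8}  so sig = ⟨2 | 1 1⟩
  • {5,10}:  v_{5} + v_{10} = v_{1} + v_{4}  so sig = ⟨2 | 1 1⟩
  • {1,2}:  v_{1} + v_{2} = v_{3} + v_{4} + v_{6} + v_{7}  so sig = ⟨2 | 1 1 1 1⟩
  • {2,9}:  v_{2} + v_{9} = v_{3} + v_{6} + v_{7} + v_{8}  so sig = ⟨2 | 1 1 1 1⟩
  • {8,10}:  v_{8} + v_{10} = v_{3} + v_{4} + v_{6} + v_{7}  so sig = ⟨2 | 1 1 1 1⟩
  • {9,10}:  v_{9} + v_{10} = v_{1} + v_{3} + v_{6} + v_{7}  so sig = ⟨2 | 1 1 1 1⟩
  • {2,10}:  v_{2} + v_{10} = 2·v_{3} + 2·v_{4} + 2·v_{6} + 2·v_{7}  so sig = ⟨2 | 2 2 2 2⟩
  • {3,5,6,7}:  v_{3} + v_{5} + v_{6} + v_{7} = 0  so sig = ⟨4 | 0⟩
  • {1,3,4,6,7}:  v_{1} + v_{3} + v_{4} + v_{6} + v_{7} = v_{10}  so sig = ⟨5 | 1⟩
  • {3,4,6,7,8}:  v_{3} + v_{4} + v_{6} + v_{7} + v_{8} = v_{2}  so sig = ⟨5 | 1⟩

so the primitive-relation signature multiset is
{ ⟨2 | 0⟩ ×2,  ⟨2 | 1 1⟩ ×2,  ⟨2 | 1 1 1 1⟩ ×4,  ⟨2 | 2 2 2 2⟩,  ⟨4 | 0⟩,  ⟨5 | 1⟩ ×2 }


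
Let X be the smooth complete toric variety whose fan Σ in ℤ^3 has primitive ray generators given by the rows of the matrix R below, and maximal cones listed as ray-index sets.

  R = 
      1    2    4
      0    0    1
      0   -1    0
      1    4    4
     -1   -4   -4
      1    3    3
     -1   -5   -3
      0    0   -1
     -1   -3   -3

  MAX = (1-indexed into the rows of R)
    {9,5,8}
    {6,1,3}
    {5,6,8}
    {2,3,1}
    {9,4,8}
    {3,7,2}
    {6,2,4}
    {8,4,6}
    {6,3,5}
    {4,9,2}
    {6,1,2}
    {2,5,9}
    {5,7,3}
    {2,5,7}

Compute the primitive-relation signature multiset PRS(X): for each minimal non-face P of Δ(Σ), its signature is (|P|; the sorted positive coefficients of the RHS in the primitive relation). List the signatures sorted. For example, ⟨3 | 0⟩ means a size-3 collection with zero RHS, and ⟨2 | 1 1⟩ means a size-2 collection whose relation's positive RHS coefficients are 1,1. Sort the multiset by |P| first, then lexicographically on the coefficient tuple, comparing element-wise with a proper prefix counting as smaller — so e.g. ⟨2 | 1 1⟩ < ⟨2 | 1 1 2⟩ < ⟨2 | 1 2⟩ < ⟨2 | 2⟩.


Minimal non-faces — 18 found among 9 rays, 14 max cones:

  P = {2,8}:  v_{2} + v_{8} = 0 — sig = ⟨2 | 0⟩
  P = {4,5}:  v_{4} + v_{5} = 0 — sig = ⟨2 | 0⟩
  P = {6,9}:  v_{6} + v_{9} = 0 — sig = ⟨2 | 0⟩
  P = {1,8}:  v_{1} + v_{8} = v_{3} + v_{6} — sig = ⟨2 | 1 1⟩
  P = {1,9}:  v_{1} + v_{9} = v_{2} + v_{3} — sig = ⟨2 | 1 1⟩
  P = {3,4}:  v_{3} + v_{4} = v_{2} + v_{6} — sig = ⟨2 | 1 1⟩
  P = {3,8}:  v_{3} + v_{8} = v_{5} + v_{6} — sig = ⟨2 | 1 1⟩
  P = {3,9}:  v_{3} + v_{9} = v_{2} + v_{5} — sig = ⟨2 | 1 1⟩
  P = {4,7}:  v_{4} + v_{7} = v_{2} + v_{3} — sig = ⟨2 | 1 1⟩
  P = {7,8}:  v_{7} + v_{8} = v_{3} + v_{5} — sig = ⟨2 | 1 1⟩
  P = {1,7}:  v_{1} + v_{7} = v_{2} + 3·v_{3} — sig = ⟨2 | 1 3⟩
  P = {1,5}:  v_{1} + v_{5} = 2·v_{3} — sig = ⟨2 | 2⟩
  P = {6,7}:  v_{6} + v_{7} = 2·v_{3} — sig = ⟨2 | 2⟩
  P = {1,4}:  v_{1} + v_{4} = 2·v_{2} + 2·v_{6} — sig = ⟨2 | 2 2⟩
  P = {7,9}:  v_{7} + v_{9} = 2·v_{2} + 2·v_{5} — sig = ⟨2 | 2 2⟩
  P = {2,3,5}:  v_{2} + v_{3} + v_{5} = v_{7} — sig = ⟨3 | 1⟩
  P = {2,3,6}:  v_{2} + v_{3} + v_{6} = v_{1} — sig = ⟨3 | 1⟩
  P = {2,5,6}:  v_{2} + v_{5} + v_{6} = v_{3} — sig = ⟨3 | 1⟩

Hence PRS(X_Σ) =
{ ⟨2 | 0⟩ ×3,  ⟨2 | 1 1⟩ ×7,  ⟨2 | 1 3⟩,  ⟨2 | 2⟩ ×2,  ⟨2 | 2 2⟩ ×2,  ⟨3 | 1⟩ ×3 }


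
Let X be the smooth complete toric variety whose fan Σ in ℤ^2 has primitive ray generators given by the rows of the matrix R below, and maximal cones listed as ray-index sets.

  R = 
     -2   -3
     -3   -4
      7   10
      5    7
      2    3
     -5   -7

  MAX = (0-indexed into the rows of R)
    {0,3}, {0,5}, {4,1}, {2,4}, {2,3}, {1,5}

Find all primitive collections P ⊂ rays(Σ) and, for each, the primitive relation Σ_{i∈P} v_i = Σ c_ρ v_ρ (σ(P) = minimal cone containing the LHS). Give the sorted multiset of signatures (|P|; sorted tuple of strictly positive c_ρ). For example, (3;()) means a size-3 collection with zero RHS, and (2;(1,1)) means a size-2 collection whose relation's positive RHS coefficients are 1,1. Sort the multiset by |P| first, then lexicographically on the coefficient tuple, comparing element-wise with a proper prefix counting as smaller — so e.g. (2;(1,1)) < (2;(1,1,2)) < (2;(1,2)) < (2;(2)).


|primitive collections| = 9. Relations:

  {0,4}:  v_{0} + v_{4} = 0 — sig = (2;())
  {3,5}:  v_{3} + v_{5} = 0 — sig = (2;())
  {0,1}:  v_{0} + v_{1} = v_{5} — sig = (2;(1))
  {0,2}:  v_{0} + v_{2} = v_{3} — sig = (2;(1))
  {1,3}:  v_{1} + v_{3} = v_{4} — sig = (2;(1))
  {2,5}:  v_{2} + v_{5} = v_{4} — sig = (2;(1))
  {3,4}:  v_{3} + v_{4} = v_{2} — sig = (2;(1))
  {4,5}:  v_{4} + v_{5} = v_{1} — sig = (2;(1))
  {1,2}:  v_{1} + v_{2} = 2·v_{4} — sig = (2;(2))

Hence PRS(X_Σ) =
    (2;())
    (2;())
    (2;(1))
    (2;(1))
    (2;(1))
    (2;(1))
    (2;(1))
    (2;(1))
    (2;(2))


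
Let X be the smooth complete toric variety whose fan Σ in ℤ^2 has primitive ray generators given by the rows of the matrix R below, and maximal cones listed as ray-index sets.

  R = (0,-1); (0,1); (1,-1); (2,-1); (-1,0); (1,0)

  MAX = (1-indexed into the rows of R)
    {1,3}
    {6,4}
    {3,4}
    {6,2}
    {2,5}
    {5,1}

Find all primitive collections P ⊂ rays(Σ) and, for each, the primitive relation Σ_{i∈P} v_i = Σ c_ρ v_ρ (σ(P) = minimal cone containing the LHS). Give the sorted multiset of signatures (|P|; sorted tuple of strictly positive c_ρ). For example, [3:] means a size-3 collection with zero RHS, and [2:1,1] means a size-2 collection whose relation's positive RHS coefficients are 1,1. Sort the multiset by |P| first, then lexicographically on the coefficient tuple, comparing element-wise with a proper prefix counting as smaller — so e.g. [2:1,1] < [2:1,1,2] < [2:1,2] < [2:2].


|primitive collections| = 9. Relations:

  P = {1,2}:  v_{1} + v_{2} = 0  ⇒ sig = [2:]
  P = {5,6}:  v_{5} + v_{6} = 0  ⇒ sig = [2:]
  P = {1,6}:  v_{1} + v_{6} = v_{3}  ⇒ sig = [2:1]
  P = {2,3}:  v_{2} + v_{3} = v_{6}  ⇒ sig = [2:1]
  P = {3,5}:  v_{3} + v_{5} = v_{1}  ⇒ sig = [2:1]
  P = {3,6}:  v_{3} + v_{6} = v_{4}  ⇒ sig = [2:1]
  P = {4,5}:  v_{4} + v_{5} = v_{3}  ⇒ sig = [2:1]
  P = {1,4}:  v_{1} + v_{4} = 2·v_{3}  ⇒ sig = [2:2]
  P = {2,4}:  v_{2} + v_{4} = 2·v_{6}  ⇒ sig = [2:2]

so the primitive-relation signature multiset is
    [2:]
    [2:]
    [2:1]
    [2:1]
    [2:1]
    [2:1]
    [2:1]
    [2:2]
    [2:2]


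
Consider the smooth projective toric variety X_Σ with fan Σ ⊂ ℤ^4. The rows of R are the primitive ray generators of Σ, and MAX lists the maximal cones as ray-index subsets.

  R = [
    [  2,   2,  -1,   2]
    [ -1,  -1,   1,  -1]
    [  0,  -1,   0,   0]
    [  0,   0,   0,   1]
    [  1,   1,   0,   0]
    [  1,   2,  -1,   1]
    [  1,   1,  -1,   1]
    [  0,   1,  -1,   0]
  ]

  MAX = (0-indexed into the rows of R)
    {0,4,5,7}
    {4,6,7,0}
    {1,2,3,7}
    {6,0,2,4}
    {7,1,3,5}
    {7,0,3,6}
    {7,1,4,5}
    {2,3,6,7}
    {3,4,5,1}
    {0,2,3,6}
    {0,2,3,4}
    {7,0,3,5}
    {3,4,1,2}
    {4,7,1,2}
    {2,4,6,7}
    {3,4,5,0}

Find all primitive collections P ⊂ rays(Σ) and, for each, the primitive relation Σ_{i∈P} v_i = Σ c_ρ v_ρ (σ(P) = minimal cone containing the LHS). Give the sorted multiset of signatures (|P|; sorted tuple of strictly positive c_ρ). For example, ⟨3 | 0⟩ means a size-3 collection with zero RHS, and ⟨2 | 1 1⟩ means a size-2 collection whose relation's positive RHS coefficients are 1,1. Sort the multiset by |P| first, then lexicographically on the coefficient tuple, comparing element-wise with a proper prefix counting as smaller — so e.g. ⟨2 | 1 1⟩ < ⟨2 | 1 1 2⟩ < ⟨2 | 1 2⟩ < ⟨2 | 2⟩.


7 collections generate NE(X_Σ); each relation:

  {1,6}:  v_{1} + v_{6} = 0  so sig = ⟨2 | 0⟩
  {2,5}:  v_{2} + v_{5} = v_{6}  so sig = ⟨2 | 1⟩
  {0,1}:  v_{0} + v_{1} = v_{3} + v_{4}  so sig = ⟨2 | 1 1⟩
  {5,6}:  v_{5} + v_{6} = v_{0} + v_{7}  so sig = ⟨2 | 1 1⟩
  {3,4,6}:  v_{3} + v_{4} + v_{6} = v_{0}  so sig = ⟨3 | 1⟩
  {3,4,7}:  v_{3} + v_{4} + v_{7} = v_{5}  so sig = ⟨3 | 1⟩
  {0,2,7}:  v_{0} + v_{2} + v_{7} = 2·v_{6}  so sig = ⟨3 | 2⟩

Sorted signature multiset PRS(X):
{ ⟨2 | 0⟩,  ⟨2 | 1⟩,  ⟨2 | 1 1⟩ ×2,  ⟨3 | 1⟩ ×2,  ⟨3 | 2⟩ }


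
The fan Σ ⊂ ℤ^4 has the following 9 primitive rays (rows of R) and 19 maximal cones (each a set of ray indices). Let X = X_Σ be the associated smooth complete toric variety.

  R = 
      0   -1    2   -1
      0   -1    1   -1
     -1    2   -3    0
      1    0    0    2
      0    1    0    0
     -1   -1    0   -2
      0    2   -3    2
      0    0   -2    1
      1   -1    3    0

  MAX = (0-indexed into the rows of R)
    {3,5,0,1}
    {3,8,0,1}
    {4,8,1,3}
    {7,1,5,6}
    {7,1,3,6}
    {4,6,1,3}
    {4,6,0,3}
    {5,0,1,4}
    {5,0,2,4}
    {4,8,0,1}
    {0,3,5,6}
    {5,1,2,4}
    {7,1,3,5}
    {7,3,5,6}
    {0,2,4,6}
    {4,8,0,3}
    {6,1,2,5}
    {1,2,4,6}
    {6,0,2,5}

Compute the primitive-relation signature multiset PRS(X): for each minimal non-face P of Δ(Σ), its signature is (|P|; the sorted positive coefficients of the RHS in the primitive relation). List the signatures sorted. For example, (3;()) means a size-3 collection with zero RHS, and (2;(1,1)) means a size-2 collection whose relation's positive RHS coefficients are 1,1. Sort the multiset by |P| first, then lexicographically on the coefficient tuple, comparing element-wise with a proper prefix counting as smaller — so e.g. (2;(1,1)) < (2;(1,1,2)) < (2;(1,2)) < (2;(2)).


Σ has 14 primitive collections:

  {2,3}:  v_{2} + v_{3} = v_{6}  →  sig = (2;(1))
  {2,8}:  v_{2} + v_{8} = v_{4}  →  sig = (2;(1))
  {0,7}:  v_{0} + v_{7} = v_{3} + v_{5}  →  sig = (2;(1,1))
  {4,7}:  v_{4} + v_{7} = v_{1} + v_{6}  →  sig = (2;(1,1))
  {5,8}:  v_{5} + v_{8} = v_{0} + v_{1}  →  sig = (2;(1,1))
  {6,8}:  v_{6} + v_{8} = v_{3} + v_{4}  →  sig = (2;(1,1))
  {7,8}:  v_{7} + v_{8} = v_{1} + v_{3}  →  sig = (2;(1,1))
  {2,7}:  v_{2} + v_{7} = v_{1} + v_{5} + 2·v_{6}  →  sig = (2;(1,1,2))
  {0,1,6}:  v_{0} + v_{1} + v_{6} = 0  →  sig = (3;())
  {3,4,5}:  v_{3} + v_{4} + v_{5} = 0  →  sig = (3;())
  {4,5,6}:  v_{4} + v_{5} + v_{6} = v_{2}  →  sig = (3;(1))
  {0,1,2}:  v_{0} + v_{1} + v_{2} = v_{4} + v_{5}  →  sig = (3;(1,1))
  {0,1,3,4}:  v_{0} + v_{1} + v_{3} + v_{4} = v_{8}  →  sig = (4;(1))
  {1,3,5,6}:  v_{1} + v_{3} + v_{5} + v_{6} = v_{7}  →  sig = (4;(1))

Signatures (|P|; sorted positive RHS coefficients), sorted:
    (2;(1))
    (2;(1))
    (2;(1,1))
    (2;(1,1))
    (2;(1,1))
    (2;(1,1))
    (2;(1,1))
    (2;(1,1,2))
    (3;())
    (3;())
    (3;(1))
    (3;(1,1))
    (4;(1))
    (4;(1))


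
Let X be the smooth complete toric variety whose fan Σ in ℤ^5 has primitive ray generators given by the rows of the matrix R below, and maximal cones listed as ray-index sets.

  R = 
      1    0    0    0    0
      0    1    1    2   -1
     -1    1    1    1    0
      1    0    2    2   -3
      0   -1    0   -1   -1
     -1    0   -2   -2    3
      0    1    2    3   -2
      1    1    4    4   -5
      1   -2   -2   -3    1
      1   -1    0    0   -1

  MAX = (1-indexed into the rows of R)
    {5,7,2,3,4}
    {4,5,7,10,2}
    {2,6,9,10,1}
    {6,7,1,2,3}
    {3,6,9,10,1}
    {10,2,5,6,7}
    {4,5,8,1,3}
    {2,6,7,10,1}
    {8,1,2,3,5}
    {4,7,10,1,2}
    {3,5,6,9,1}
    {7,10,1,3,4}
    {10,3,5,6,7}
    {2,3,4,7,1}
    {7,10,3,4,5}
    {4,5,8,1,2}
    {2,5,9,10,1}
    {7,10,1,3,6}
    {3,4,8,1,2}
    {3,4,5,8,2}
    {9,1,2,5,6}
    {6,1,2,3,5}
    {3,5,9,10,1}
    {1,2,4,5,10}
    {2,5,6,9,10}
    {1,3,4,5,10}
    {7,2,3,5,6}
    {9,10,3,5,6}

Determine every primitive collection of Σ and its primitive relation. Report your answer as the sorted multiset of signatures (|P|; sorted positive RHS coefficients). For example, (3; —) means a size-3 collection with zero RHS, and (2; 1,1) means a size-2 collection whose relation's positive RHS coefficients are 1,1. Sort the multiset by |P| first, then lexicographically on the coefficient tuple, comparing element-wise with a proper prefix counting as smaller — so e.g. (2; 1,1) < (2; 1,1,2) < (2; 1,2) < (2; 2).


12 minimal non-faces of Δ(Σ) (on 10 rays):

  • {4,6}:  v_{4} + v_{6} = 0 — sig = (2; —)
  • {7,9}:  v_{7} + v_{9} = v_{10} — sig = (2; 1)
  • {4,9}:  v_{4} + v_{9} = v_{1} + v_{5} + v_{10} — sig = (2; 1,1,1)
  • {8,9}:  v_{8} + v_{9} = v_{1} + v_{4} + v_{5} — sig = (2; 1,1,1)
  • {6,8}:  v_{6} + v_{8} = v_{1} + v_{2} + v_{3} + v_{5} — sig = (2; 1,1,1,1)
  • {7,8}:  v_{7} + v_{8} = v_{2} + v_{3} + 2·v_{4} — sig = (2; 1,1,2)
  • {8,10}:  v_{8} + v_{10} = 2·v_{4} — sig = (2; 2)
  • {2,3,9}:  v_{2} + v_{3} + v_{9} = 0 — sig = (3; —)
  • {1,5,7}:  v_{1} + v_{5} + v_{7} = v_{4} — sig = (3; 1)
  • {2,3,10}:  v_{2} + v_{3} + v_{10} = v_{7} — sig = (3; 1)
  • {1,5,6,10}:  v_{1} + v_{5} + v_{6} + v_{10} = v_{9} — sig = (4; 1)
  • {1,2,3,4,5}:  v_{1} + v_{2} + v_{3} + v_{4} + v_{5} = v_{8} — sig = (5; 1)

Signatures (|P|; sorted positive RHS coefficients), sorted:
[(2; —), (2; 1), (2; 1,1,1), (2; 1,1,1), (2; 1,1,1,1), (2; 1,1,2), (2; 2), (3; —), (3; 1), (3; 1), (4; 1), (5; 1)]


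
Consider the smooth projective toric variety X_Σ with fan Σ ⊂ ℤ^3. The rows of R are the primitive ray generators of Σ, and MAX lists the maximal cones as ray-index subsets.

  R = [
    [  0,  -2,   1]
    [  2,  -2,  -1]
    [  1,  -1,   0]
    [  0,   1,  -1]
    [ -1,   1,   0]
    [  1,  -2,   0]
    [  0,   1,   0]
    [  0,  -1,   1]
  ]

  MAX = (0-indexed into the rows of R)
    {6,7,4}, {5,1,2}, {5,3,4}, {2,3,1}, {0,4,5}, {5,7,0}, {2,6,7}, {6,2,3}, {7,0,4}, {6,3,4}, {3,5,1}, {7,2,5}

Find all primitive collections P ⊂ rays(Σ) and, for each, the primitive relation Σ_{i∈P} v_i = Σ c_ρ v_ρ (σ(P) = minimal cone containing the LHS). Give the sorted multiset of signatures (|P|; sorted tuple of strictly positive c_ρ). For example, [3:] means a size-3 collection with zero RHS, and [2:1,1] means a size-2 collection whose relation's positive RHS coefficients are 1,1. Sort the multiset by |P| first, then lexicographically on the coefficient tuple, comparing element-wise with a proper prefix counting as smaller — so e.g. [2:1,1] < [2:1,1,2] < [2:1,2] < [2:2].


|primitive collections| = 12. Relations:

  • {2,4}:  v_{2} + v_{4} = 0 — sig = [2:]
  • {3,7}:  v_{3} + v_{7} = 0 — sig = [2:]
  • {0,6}:  v_{0} + v_{6} = v_{7} — sig = [2:1]
  • {5,6}:  v_{5} + v_{6} = v_{2} — sig = [2:1]
  • {0,2}:  v_{0} + v_{2} = v_{5} + v_{7} — sig = [2:1,1]
  • {0,3}:  v_{0} + v_{3} = v_{4} + v_{5} — sig = [2:1,1]
  • {1,4}:  v_{1} + v_{4} = v_{3} + v_{5} — sig = [2:1,1]
  • {1,7}:  v_{1} + v_{7} = v_{2} + v_{5} — sig = [2:1,1]
  • {1,6}:  v_{1} + v_{6} = 2·v_{2} + v_{3} — sig = [2:1,2]
  • {0,1}:  v_{0} + v_{1} = 2·v_{5} — sig = [2:2]
  • {2,3,5}:  v_{2} + v_{3} + v_{5} = v_{1} — sig = [3:1]
  • {4,5,7}:  v_{4} + v_{5} + v_{7} = v_{0} — sig = [3:1]

Sorted signature multiset PRS(X):
    |P|=2: 10 collections, coeffs (), (), (1), (1), (1,1), (1,1), (1,1), (1,1), (1,2), (2)
    |P|=3: 2 collections, coeffs (1), (1)


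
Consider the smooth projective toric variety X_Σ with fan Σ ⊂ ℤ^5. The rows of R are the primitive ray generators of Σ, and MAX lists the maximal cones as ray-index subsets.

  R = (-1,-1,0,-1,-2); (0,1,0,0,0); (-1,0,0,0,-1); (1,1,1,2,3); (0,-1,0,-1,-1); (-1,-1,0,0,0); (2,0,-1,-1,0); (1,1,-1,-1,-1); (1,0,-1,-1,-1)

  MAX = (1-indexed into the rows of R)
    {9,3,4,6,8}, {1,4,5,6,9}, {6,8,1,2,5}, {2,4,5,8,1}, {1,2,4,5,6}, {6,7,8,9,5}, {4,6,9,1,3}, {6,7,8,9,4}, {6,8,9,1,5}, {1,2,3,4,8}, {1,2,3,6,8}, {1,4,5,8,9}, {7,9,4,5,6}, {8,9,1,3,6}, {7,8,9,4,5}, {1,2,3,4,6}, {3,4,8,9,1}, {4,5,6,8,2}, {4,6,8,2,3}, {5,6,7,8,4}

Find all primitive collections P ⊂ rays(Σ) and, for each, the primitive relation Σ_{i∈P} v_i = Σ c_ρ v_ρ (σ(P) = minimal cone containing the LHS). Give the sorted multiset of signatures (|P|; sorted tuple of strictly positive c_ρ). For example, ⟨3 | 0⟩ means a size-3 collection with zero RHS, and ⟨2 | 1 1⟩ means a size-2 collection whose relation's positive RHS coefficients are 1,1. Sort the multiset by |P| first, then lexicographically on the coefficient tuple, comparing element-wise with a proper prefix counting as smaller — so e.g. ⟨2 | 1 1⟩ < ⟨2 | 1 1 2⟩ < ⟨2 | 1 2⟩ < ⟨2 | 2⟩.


7 minimal non-faces of Δ(Σ) (on 9 rays):

  {2,9}:  v_{2} + v_{9} = v_{8}  ⇒ sig = ⟨2 | 1⟩
  {3,5}:  v_{3} + v_{5} = v_{1}  ⇒ sig = ⟨2 | 1⟩
  {3,7}:  v_{3} + v_{7} = v_{9}  ⇒ sig = ⟨2 | 1⟩
  {1,7}:  v_{1} + v_{7} = v_{5} + v_{9}  ⇒ sig = ⟨2 | 1 1⟩
  {2,7}:  v_{2} + v_{7} = v_{4} + v_{5} + v_{6} + 2·v_{8}  ⇒ sig = ⟨2 | 1 1 1 2⟩
  {1,4,6,8}:  v_{1} + v_{4} + v_{6} + v_{8} = 0  ⇒ sig = ⟨4 | 0⟩
  {4,5,6,8,9}:  v_{4} + v_{5} + v_{6} + v_{8} + v_{9} = v_{7}  ⇒ sig = ⟨5 | 1⟩

Signatures (|P|; sorted positive RHS coefficients), sorted:
    |P|=2: 5 collections, coeffs (1), (1), (1), (1,1), (1,1,1,2)
    |P|=4: 1 collection, coeffs ()
    |P|=5: 1 collection, coeffs (1)


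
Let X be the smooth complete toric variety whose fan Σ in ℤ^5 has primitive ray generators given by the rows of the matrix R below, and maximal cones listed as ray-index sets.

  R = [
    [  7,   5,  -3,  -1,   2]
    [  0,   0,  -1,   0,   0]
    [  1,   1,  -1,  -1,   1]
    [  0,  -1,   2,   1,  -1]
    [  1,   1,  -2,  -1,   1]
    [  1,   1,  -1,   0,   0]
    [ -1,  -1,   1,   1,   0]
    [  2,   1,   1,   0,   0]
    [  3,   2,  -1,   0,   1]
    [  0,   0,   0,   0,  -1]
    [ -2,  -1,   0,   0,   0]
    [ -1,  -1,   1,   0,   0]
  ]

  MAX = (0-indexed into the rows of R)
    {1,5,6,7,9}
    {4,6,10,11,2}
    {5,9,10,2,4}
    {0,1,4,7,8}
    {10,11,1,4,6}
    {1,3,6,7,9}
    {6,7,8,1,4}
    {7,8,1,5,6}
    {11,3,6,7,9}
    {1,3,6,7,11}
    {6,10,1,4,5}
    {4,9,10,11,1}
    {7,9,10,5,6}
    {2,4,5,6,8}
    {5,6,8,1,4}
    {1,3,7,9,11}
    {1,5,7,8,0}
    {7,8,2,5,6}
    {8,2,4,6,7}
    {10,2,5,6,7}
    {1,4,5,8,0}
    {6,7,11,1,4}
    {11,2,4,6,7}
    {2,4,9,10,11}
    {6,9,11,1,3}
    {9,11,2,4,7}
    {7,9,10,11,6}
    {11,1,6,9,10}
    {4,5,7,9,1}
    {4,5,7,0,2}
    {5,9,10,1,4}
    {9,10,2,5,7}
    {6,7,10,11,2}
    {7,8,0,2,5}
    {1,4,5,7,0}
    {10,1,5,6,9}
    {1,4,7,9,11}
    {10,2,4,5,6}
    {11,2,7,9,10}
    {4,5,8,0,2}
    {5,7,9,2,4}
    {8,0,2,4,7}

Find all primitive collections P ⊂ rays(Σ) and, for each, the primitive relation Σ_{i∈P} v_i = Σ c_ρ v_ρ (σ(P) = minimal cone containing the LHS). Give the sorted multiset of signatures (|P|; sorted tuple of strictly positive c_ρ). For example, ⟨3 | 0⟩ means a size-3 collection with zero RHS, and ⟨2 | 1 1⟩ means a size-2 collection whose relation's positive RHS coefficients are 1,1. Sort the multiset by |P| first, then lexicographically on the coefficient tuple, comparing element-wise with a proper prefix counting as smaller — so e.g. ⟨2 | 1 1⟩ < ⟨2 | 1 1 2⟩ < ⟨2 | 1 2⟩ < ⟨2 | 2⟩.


Minimal non-faces — 22 found among 12 rays, 42 max cones:

  P = {5,11}:  v_{5} + v_{11} = 0 ; sig = ⟨2 | 0⟩
  P = {1,2}:  v_{1} + v_{2} = v_{4} ; sig = ⟨2 | 1⟩
  P = {0,10}:  v_{0} + v_{10} = v_{2} + v_{5} + v_{8} ; sig = ⟨2 | 1 1 1⟩
  P = {0,11}:  v_{0} + v_{11} = v_{4} + v_{7} + v_{8} ; sig = ⟨2 | 1 1 1⟩
  P = {2,3}:  v_{2} + v_{3} = v_{1} + v_{7} + v_{11} ; sig = ⟨2 | 1 1 1⟩
  P = {3,10}:  v_{3} + v_{10} = v_{6} + v_{9} + v_{11} ; sig = ⟨2 | 1 1 1⟩
  P = {8,9}:  v_{8} + v_{9} = v_{1} + v_{5} + v_{7} ; sig = ⟨2 | 1 1 1⟩
  P = {8,10}:  v_{8} + v_{10} = v_{2} + v_{5} + v_{6} ; sig = ⟨2 | 1 1 1⟩
  P = {8,11}:  v_{8} + v_{11} = v_{4} + v_{6} + v_{7} ; sig = ⟨2 | 1 1 1⟩
  P = {3,5}:  v_{3} + v_{5} = v_{1} + v_{6} + v_{7} + v_{9} ; sig = ⟨2 | 1 1 1 1⟩
  P = {3,4}:  v_{3} + v_{4} = 2·v_{1} + v_{7} + v_{11} ; sig = ⟨2 | 1 1 2⟩
  P = {0,9}:  v_{0} + v_{9} = v_{1} + v_{4} + 2·v_{5} + 2·v_{7} ; sig = ⟨2 | 1 1 2 2⟩
  P = {0,3}:  v_{0} + v_{3} = 2·v_{1} + 2·v_{7} + v_{8} ; sig = ⟨2 | 1 2 2⟩
  P = {3,8}:  v_{3} + v_{8} = 2·v_{1} + v_{6} + 2·v_{7} ; sig = ⟨2 | 1 2 2⟩
  P = {0,6}:  v_{0} + v_{6} = 2·v_{8} ; sig = ⟨2 | 2⟩
  P = {1,7,10}:  v_{1} + v_{7} + v_{10} = 0 ; sig = ⟨3 | 0⟩
  P = {2,6,9}:  v_{2} + v_{6} + v_{9} = 0 ; sig = ⟨3 | 0⟩
  P = {4,6,9}:  v_{4} + v_{6} + v_{9} = v_{1} ; sig = ⟨3 | 1⟩
  P = {4,7,10}:  v_{4} + v_{7} + v_{10} = v_{2} ; sig = ⟨3 | 1⟩
  P = {4,5,6,7}:  v_{4} + v_{5} + v_{6} + v_{7} = v_{8} ; sig = ⟨4 | 1⟩
  P = {4,5,7,8}:  v_{4} + v_{5} + v_{7} + v_{8} = v_{0} ; sig = ⟨4 | 1⟩
  P = {1,6,7,9,11}:  v_{1} + v_{6} + v_{7} + v_{9} + v_{11} = v_{3} ; sig = ⟨5 | 1⟩

so the primitive-relation signature multiset is
    ⟨2 | 0⟩
    ⟨2 | 1⟩
    ⟨2 | 1 1 1⟩
    ⟨2 | 1 1 1⟩
    ⟨2 | 1 1 1⟩
    ⟨2 | 1 1 1⟩
    ⟨2 | 1 1 1⟩
    ⟨2 | 1 1 1⟩
    ⟨2 | 1 1 1⟩
    ⟨2 | 1 1 1 1⟩
    ⟨2 | 1 1 2⟩
    ⟨2 | 1 1 2 2⟩
    ⟨2 | 1 2 2⟩
    ⟨2 | 1 2 2⟩
    ⟨2 | 2⟩
    ⟨3 | 0⟩
    ⟨3 | 0⟩
    ⟨3 | 1⟩
    ⟨3 | 1⟩
    ⟨4 | 1⟩
    ⟨4 | 1⟩
    ⟨5 | 1⟩


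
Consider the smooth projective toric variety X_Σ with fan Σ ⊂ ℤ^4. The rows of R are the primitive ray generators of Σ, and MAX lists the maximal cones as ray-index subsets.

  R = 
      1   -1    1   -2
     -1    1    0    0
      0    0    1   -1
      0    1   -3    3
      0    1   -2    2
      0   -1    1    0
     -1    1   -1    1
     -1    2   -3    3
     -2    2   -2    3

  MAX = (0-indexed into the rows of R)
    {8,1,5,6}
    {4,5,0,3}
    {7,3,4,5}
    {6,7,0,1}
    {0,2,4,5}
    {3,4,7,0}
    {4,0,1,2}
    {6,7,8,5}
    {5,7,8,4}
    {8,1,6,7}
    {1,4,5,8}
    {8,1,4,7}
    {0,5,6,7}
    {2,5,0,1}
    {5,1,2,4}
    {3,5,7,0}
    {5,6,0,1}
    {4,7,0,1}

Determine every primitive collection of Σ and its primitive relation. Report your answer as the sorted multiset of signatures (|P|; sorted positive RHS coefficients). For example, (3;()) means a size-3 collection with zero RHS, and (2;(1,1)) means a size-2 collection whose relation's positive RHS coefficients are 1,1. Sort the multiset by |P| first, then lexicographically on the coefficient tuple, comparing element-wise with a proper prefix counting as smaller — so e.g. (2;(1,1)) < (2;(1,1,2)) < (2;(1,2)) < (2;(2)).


12 minimal non-faces of Δ(Σ) (on 9 rays):

  • {0,8}:  v_{0} + v_{8} = v_{6}  ⇒ sig = (2;(1))
  • {1,3}:  v_{1} + v_{3} = v_{7}  ⇒ sig = (2;(1))
  • {2,3}:  v_{2} + v_{3} = v_{4}  ⇒ sig = (2;(1))
  • {2,6}:  v_{2} + v_{6} = v_{1}  ⇒ sig = (2;(1))
  • {4,6}:  v_{4} + v_{6} = v_{7}  ⇒ sig = (2;(1))
  • {2,7}:  v_{2} + v_{7} = v_{1} + v_{4}  ⇒ sig = (2;(1,1))
  • {2,8}:  v_{2} + v_{8} = 2·v_{1} + v_{4} + v_{5}  ⇒ sig = (2;(1,1,2))
  • {3,6}:  v_{3} + v_{6} = v_{0} + v_{5} + 2·v_{7}  ⇒ sig = (2;(1,1,2))
  • {3,8}:  v_{3} + v_{8} = v_{5} + 2·v_{7}  ⇒ sig = (2;(1,2))
  • {1,5,7}:  v_{1} + v_{5} + v_{7} = v_{8}  ⇒ sig = (3;(1))
  • {0,1,4,5}:  v_{0} + v_{1} + v_{4} + v_{5} = 0  ⇒ sig = (4;())
  • {0,4,5,7}:  v_{0} + v_{4} + v_{5} + v_{7} = v_{3}  ⇒ sig = (4;(1))

Hence PRS(X_Σ) =
[(2;(1)), (2;(1)), (2;(1)), (2;(1)), (2;(1)), (2;(1,1)), (2;(1,1,2)), (2;(1,1,2)), (2;(1,2)), (3;(1)), (4;()), (4;(1))]


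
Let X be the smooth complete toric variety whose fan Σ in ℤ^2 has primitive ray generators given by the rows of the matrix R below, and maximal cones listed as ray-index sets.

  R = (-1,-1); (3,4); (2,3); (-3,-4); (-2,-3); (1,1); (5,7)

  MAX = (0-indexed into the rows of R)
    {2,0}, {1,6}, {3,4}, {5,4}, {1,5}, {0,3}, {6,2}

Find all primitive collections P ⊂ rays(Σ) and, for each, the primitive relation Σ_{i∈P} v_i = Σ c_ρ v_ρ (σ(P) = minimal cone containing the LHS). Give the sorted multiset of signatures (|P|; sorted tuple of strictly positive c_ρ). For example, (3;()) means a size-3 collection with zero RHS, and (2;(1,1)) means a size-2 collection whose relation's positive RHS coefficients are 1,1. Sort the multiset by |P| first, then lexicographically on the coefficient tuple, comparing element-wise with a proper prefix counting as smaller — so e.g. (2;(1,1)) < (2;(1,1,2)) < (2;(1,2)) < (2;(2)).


|primitive collections| = 14. Relations:

  P = {0,5}:  v_{0} + v_{5} = 0  ⇒ sig = (2;())
  P = {1,3}:  v_{1} + v_{3} = 0  ⇒ sig = (2;())
  P = {2,4}:  v_{2} + v_{4} = 0  ⇒ sig = (2;())
  P = {0,1}:  v_{0} + v_{1} = v_{2}  ⇒ sig = (2;(1))
  P = {0,4}:  v_{0} + v_{4} = v_{3}  ⇒ sig = (2;(1))
  P = {1,2}:  v_{1} + v_{2} = v_{6}  ⇒ sig = (2;(1))
  P = {1,4}:  v_{1} + v_{4} = v_{5}  ⇒ sig = (2;(1))
  P = {2,3}:  v_{2} + v_{3} = v_{0}  ⇒ sig = (2;(1))
  P = {2,5}:  v_{2} + v_{5} = v_{1}  ⇒ sig = (2;(1))
  P = {3,5}:  v_{3} + v_{5} = v_{4}  ⇒ sig = (2;(1))
  P = {3,6}:  v_{3} + v_{6} = v_{2}  ⇒ sig = (2;(1))
  P = {4,6}:  v_{4} + v_{6} = v_{1}  ⇒ sig = (2;(1))
  P = {0,6}:  v_{0} + v_{6} = 2·v_{2}  ⇒ sig = (2;(2))
  P = {5,6}:  v_{5} + v_{6} = 2·v_{1}  ⇒ sig = (2;(2))

so the primitive-relation signature multiset is
[(2;()), (2;()), (2;()), (2;(1)), (2;(1)), (2;(1)), (2;(1)), (2;(1)), (2;(1)), (2;(1)), (2;(1)), (2;(1)), (2;(2)), (2;(2))]


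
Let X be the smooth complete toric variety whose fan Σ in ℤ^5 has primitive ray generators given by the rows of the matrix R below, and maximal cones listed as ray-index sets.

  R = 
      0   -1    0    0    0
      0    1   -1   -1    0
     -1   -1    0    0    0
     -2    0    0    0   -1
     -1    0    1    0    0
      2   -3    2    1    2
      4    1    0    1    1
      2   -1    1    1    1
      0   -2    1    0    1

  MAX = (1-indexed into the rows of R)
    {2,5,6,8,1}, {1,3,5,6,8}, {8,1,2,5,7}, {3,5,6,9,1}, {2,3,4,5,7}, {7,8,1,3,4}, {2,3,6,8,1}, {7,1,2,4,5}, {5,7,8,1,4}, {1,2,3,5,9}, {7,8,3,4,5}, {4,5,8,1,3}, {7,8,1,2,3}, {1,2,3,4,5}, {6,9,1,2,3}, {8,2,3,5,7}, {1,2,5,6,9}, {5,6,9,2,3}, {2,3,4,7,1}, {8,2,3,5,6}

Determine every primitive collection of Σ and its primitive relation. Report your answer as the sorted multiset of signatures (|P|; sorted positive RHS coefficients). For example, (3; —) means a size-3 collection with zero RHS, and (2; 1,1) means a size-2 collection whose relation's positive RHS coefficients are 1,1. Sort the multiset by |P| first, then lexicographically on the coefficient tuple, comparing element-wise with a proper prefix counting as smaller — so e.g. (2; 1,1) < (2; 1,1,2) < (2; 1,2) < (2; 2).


9 collections generate NE(X_Σ); each relation:

  P={8,9}:  v_{8} + v_{9} = v_{6}  ⟹  sig = (2; 1)
  P={4,9}:  v_{4} + v_{9} = v_{1} + v_{3} + v_{5}  ⟹  sig = (2; 1,1,1)
  P={4,6}:  v_{4} + v_{6} = v_{1} + v_{3} + v_{5} + v_{8}  ⟹  sig = (2; 1,1,1,1)
  P={7,9}:  v_{7} + v_{9} = v_{2} + 2·v_{8}  ⟹  sig = (2; 1,2)
  P={6,7}:  v_{6} + v_{7} = v_{2} + 3·v_{8}  ⟹  sig = (2; 1,3)
  P={2,4,8}:  v_{2} + v_{4} + v_{8} = 0  ⟹  sig = (3; —)
  P={1,3,5,7}:  v_{1} + v_{3} + v_{5} + v_{7} = v_{8}  ⟹  sig = (4; 1)
  P={1,2,3,5,8}:  v_{1} + v_{2} + v_{3} + v_{5} + v_{8} = v_{9}  ⟹  sig = (5; 1)
  P={1,2,3,5,6}:  v_{1} + v_{2} + v_{3} + v_{5} + v_{6} = 2·v_{9}  ⟹  sig = (5; 2)

Sorted signature multiset PRS(X):
[(2; 1), (2; 1,1,1), (2; 1,1,1,1), (2; 1,2), (2; 1,3), (3; —), (4; 1), (5; 1), (5; 2)]
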